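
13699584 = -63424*(-216 ) 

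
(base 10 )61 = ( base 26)29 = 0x3d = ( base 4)331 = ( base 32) 1T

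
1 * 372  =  372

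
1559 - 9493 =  - 7934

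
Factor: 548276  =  2^2*113^1*1213^1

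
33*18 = 594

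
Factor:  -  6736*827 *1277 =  -7113748144 = - 2^4*421^1 * 827^1 * 1277^1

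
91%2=1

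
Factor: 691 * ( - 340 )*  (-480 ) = 112771200 = 2^7 * 3^1  *  5^2*17^1*691^1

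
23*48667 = 1119341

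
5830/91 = 5830/91 = 64.07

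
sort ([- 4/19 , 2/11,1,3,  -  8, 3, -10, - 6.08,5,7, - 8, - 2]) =[ - 10, - 8,-8 ,  -  6.08, - 2,-4/19,2/11, 1 , 3,3,5,7]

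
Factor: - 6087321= -3^2*137^1 * 4937^1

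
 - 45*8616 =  - 387720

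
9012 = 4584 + 4428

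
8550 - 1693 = 6857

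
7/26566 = 7/26566 = 0.00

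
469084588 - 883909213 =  - 414824625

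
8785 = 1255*7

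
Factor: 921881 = 29^1*83^1 * 383^1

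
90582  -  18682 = 71900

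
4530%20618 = 4530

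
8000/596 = 13 + 63/149 =13.42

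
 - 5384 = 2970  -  8354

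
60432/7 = 8633+ 1/7= 8633.14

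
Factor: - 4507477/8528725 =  - 5^( - 2 )*13^1*97^( - 1) * 109^1 * 3181^1*3517^( - 1 )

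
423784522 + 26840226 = 450624748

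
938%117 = 2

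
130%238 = 130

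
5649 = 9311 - 3662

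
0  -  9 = - 9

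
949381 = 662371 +287010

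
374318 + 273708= 648026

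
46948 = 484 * 97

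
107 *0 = 0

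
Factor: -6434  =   - 2^1* 3217^1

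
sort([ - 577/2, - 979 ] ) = [- 979,-577/2]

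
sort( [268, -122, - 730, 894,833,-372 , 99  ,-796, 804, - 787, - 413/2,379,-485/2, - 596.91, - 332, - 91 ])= [-796,  -  787, - 730,-596.91, -372, - 332, - 485/2,-413/2 , - 122, - 91, 99,268,379,  804 , 833, 894 ]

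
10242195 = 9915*1033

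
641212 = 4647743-4006531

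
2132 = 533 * 4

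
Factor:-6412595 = -5^1 * 7^1*19^1*9643^1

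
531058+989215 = 1520273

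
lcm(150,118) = 8850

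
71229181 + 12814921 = 84044102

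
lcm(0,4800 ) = 0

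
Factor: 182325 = 3^1*5^2*11^1*13^1*17^1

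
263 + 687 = 950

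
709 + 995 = 1704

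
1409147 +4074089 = 5483236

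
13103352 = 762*17196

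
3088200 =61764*50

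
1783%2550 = 1783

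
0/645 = 0 = 0.00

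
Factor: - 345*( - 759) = 261855 = 3^2 * 5^1*11^1*23^2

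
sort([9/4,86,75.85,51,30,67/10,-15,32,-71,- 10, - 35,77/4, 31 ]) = [ - 71, - 35 , - 15,-10, 9/4,67/10, 77/4, 30, 31,32, 51,75.85, 86] 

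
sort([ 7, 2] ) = [2,7] 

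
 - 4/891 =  - 1 + 887/891 = - 0.00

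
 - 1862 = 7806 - 9668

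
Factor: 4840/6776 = 5/7 = 5^1*7^(-1) 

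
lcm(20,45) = 180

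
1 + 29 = 30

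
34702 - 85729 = - 51027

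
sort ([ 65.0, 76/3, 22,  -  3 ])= [- 3,22, 76/3, 65.0]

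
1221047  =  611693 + 609354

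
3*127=381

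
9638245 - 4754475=4883770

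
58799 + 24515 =83314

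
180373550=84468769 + 95904781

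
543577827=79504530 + 464073297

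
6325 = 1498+4827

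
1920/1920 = 1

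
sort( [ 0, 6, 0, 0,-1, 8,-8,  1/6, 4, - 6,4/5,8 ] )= [-8, - 6,-1, 0,0, 0, 1/6,4/5,4, 6,8, 8] 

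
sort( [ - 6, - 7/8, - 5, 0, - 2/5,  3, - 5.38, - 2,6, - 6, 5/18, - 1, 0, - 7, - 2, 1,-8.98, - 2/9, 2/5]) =[ - 8.98, - 7, - 6, - 6, - 5.38 ,-5, - 2, - 2, - 1, - 7/8, - 2/5, - 2/9, 0, 0, 5/18, 2/5, 1,3,6]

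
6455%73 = 31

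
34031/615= 55 +206/615 = 55.33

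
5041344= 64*78771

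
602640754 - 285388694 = 317252060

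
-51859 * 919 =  - 47658421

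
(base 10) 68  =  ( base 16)44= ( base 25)2I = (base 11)62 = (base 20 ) 38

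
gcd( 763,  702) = 1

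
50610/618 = 8435/103  =  81.89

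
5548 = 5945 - 397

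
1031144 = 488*2113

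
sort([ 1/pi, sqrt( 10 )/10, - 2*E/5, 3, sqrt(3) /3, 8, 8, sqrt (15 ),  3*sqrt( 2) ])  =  [ - 2*E/5  ,  sqrt( 10 ) /10, 1/pi,  sqrt(3 )/3, 3,  sqrt ( 15 ), 3*sqrt( 2), 8 , 8]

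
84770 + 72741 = 157511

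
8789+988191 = 996980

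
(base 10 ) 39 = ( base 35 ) 14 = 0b100111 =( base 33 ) 16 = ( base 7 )54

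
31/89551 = 31/89551=0.00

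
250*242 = 60500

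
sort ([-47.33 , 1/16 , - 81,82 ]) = [  -  81, - 47.33, 1/16, 82] 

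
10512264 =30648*343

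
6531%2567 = 1397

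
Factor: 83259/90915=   87/95 = 3^1*5^( - 1)*19^( - 1 ) * 29^1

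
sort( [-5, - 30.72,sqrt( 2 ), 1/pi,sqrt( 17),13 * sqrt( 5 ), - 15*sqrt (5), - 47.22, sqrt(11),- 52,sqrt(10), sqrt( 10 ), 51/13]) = [ - 52, - 47.22, - 15*sqrt( 5 ),-30.72, - 5,  1/pi, sqrt( 2), sqrt( 10 ) , sqrt( 10), sqrt(11), 51/13, sqrt( 17 ), 13*sqrt(5 )]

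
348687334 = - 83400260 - -432087594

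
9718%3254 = 3210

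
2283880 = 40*57097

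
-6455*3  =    -  19365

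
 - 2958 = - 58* 51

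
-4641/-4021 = 1+620/4021= 1.15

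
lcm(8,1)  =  8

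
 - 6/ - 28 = 3/14 = 0.21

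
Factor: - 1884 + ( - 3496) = -5380 = -2^2* 5^1*269^1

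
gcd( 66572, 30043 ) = 1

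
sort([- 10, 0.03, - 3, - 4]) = [ - 10, - 4, - 3, 0.03]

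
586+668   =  1254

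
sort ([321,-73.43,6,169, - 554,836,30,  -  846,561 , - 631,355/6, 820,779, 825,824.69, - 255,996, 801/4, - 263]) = [  -  846, - 631,-554, - 263, - 255, - 73.43, 6, 30,355/6, 169,801/4,321,  561, 779, 820 , 824.69,825,836,996]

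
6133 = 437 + 5696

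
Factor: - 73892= - 2^2 * 7^2* 13^1* 29^1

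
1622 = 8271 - 6649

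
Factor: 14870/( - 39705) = - 2974/7941 = - 2^1*3^ (  -  1)*1487^1*2647^( - 1 )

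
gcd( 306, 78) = 6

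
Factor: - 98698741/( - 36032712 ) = 2^(- 3 )*3^( - 1 )*1501363^ ( - 1)*98698741^1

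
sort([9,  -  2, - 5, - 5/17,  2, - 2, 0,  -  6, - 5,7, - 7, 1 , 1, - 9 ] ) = [ - 9, - 7, - 6, - 5,- 5,  -  2, -2 , - 5/17,0,1,1, 2, 7,9]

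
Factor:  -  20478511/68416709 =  - 47^1 * 53^1*8221^1 *68416709^( - 1 )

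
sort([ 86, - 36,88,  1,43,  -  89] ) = [ - 89,-36,1, 43, 86,88]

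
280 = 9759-9479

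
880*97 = 85360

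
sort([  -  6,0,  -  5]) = [ - 6 ,- 5,0]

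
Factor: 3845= 5^1*769^1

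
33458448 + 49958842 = 83417290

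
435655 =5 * 87131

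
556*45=25020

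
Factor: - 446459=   -  13^1*61^1*563^1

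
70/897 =70/897  =  0.08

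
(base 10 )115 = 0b1110011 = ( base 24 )4j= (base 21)5A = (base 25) 4f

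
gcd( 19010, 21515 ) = 5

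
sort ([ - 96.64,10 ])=[ - 96.64, 10] 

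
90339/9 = 10037+2/3 = 10037.67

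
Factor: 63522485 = 5^1*13^1  *977269^1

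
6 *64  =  384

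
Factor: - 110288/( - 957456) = 113/981= 3^( - 2 )*109^( - 1)*113^1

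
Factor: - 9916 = - 2^2*37^1 * 67^1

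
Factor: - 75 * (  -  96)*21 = 151200 = 2^5*3^3*5^2*7^1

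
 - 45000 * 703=  -  31635000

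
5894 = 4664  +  1230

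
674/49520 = 337/24760  =  0.01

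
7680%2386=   522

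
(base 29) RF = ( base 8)1436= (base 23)1bg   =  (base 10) 798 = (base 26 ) 14I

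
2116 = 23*92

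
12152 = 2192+9960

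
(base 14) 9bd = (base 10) 1931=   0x78B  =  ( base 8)3613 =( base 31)209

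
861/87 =9 + 26/29 = 9.90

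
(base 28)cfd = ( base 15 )2DB1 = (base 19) 184I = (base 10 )9841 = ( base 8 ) 23161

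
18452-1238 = 17214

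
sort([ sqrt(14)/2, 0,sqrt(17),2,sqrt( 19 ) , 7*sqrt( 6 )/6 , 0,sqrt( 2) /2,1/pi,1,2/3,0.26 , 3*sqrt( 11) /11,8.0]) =[0,0, 0.26,1/pi, 2/3 , sqrt( 2)/2,3*sqrt(11 ) /11,1,sqrt( 14)/2,2,7*sqrt( 6)/6,sqrt(17), sqrt( 19 ),8.0]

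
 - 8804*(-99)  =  871596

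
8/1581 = 8/1581= 0.01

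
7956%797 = 783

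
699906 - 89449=610457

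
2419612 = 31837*76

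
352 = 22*16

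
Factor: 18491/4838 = 2^( - 1 )*11^1*41^1*59^( - 1 )  =  451/118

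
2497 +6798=9295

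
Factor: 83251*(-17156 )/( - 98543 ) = 1428254156/98543 = 2^2*7^2 * 1699^1*4289^1 *98543^( - 1 )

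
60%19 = 3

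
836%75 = 11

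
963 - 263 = 700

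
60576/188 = 15144/47= 322.21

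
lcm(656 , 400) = 16400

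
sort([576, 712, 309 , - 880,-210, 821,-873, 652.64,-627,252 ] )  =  [-880,-873,-627,-210 , 252 , 309, 576, 652.64, 712,821]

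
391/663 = 23/39 = 0.59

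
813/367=813/367 = 2.22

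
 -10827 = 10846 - 21673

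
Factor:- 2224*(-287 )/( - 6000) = -39893/375  =  -  3^ (  -  1)*5^( - 3 )*7^1* 41^1*139^1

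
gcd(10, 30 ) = 10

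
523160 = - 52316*( - 10 )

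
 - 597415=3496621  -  4094036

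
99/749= 99/749= 0.13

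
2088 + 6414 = 8502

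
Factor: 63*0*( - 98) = 0^1  =  0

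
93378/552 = 15563/92 = 169.16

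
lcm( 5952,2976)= 5952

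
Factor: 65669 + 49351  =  2^2*3^4*5^1 * 71^1 = 115020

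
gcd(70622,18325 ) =1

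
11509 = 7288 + 4221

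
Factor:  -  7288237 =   -  11^1*662567^1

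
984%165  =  159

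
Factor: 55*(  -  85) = -5^2 *11^1 *17^1 = - 4675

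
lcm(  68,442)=884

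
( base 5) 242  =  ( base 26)2k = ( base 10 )72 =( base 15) 4C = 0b1001000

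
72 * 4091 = 294552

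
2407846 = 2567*938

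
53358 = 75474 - 22116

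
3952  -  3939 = 13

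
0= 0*989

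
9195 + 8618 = 17813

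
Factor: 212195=5^1 * 31^1*37^2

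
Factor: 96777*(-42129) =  - 3^4*31^1*151^1*10753^1 = - 4077118233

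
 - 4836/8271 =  - 1 + 1145/2757 = - 0.58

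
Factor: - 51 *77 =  - 3^1*7^1*11^1 * 17^1 = -  3927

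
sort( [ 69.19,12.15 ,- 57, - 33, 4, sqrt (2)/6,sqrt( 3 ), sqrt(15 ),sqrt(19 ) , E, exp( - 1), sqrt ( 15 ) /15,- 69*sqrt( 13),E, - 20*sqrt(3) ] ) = [ - 69*sqrt(13), - 57, - 20 * sqrt(3) , - 33,  sqrt (2 )/6, sqrt(15) /15, exp(-1),sqrt(3),E,E,sqrt(15),  4, sqrt(19), 12.15,  69.19] 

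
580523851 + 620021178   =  1200545029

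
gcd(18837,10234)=7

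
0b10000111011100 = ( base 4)2013130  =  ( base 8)20734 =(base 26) CLA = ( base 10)8668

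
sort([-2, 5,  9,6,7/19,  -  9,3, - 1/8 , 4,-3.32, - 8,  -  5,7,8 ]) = [-9, - 8 , - 5, - 3.32,-2, - 1/8,7/19, 3,4 , 5, 6, 7, 8, 9 ]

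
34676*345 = 11963220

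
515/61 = 8+27/61 = 8.44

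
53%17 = 2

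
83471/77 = 1084 + 3/77 = 1084.04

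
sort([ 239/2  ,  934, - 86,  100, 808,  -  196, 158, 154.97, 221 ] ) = [ - 196, - 86, 100,239/2,154.97,158,  221, 808 , 934]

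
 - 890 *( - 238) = 211820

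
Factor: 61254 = 2^1*3^2*41^1 * 83^1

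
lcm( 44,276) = 3036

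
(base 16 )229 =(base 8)1051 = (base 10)553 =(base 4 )20221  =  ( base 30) ID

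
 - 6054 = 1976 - 8030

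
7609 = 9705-2096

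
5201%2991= 2210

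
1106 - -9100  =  10206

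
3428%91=61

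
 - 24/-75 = 8/25 = 0.32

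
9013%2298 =2119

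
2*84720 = 169440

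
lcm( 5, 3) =15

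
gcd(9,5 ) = 1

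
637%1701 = 637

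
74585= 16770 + 57815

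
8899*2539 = 22594561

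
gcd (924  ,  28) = 28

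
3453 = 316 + 3137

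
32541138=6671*4878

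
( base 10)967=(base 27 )18M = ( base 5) 12332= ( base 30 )127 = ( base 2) 1111000111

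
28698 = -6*( - 4783)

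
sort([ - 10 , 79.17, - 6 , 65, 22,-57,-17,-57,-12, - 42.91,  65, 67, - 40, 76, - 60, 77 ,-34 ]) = [-60,- 57 ,  -  57, - 42.91 , - 40,  -  34 ,-17,-12, - 10,  -  6,22,65 , 65, 67,  76, 77,79.17 ] 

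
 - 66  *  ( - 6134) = 404844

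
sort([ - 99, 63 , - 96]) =[ - 99, - 96, 63 ]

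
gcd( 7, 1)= 1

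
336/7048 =42/881 = 0.05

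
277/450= 277/450= 0.62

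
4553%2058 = 437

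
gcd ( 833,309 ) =1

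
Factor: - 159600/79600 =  - 399/199 = -3^1*7^1*19^1 * 199^ (-1)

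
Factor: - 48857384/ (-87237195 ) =2^3*3^ (  -  1 )*5^(-1)*5815813^ (- 1 )*6107173^1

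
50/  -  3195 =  -10/639 = -  0.02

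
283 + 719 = 1002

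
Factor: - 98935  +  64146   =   - 34789 = -19^1*1831^1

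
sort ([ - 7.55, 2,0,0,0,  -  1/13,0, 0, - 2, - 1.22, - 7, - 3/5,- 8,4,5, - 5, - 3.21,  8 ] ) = [  -  8, - 7.55,-7, - 5, - 3.21, - 2 ,-1.22, - 3/5, - 1/13,0,0 , 0,0, 0,2, 4,5,8]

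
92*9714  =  893688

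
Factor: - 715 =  - 5^1*11^1* 13^1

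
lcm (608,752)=28576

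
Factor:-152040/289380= - 362/689 = - 2^1 * 13^( - 1 )*53^(  -  1 )*181^1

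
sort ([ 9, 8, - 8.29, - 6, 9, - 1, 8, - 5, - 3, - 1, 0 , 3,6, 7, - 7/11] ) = [-8.29, - 6,-5, - 3, - 1, - 1,-7/11, 0,  3, 6, 7,8, 8,9, 9] 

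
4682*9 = 42138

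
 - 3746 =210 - 3956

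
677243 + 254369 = 931612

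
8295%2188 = 1731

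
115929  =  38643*3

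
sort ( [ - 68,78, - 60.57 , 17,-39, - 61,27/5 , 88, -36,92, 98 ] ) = [-68, - 61,  -  60.57, - 39, - 36,27/5,17,78 , 88, 92,98]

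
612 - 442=170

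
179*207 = 37053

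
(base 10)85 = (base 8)125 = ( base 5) 320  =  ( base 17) 50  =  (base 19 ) 49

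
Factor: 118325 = 5^2*4733^1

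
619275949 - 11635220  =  607640729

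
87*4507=392109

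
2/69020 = 1/34510 =0.00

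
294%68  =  22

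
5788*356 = 2060528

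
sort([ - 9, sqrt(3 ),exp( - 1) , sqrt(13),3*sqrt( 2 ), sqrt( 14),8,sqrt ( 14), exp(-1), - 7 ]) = [ - 9, - 7,exp( - 1 ), exp ( - 1 ),sqrt(3 ), sqrt(13) , sqrt ( 14), sqrt( 14 ), 3* sqrt(2),8]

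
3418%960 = 538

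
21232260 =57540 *369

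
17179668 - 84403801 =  - 67224133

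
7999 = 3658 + 4341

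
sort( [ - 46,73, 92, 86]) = [ - 46 , 73 , 86 , 92]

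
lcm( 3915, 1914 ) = 86130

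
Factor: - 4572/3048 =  - 2^( - 1 )*3^1 = -3/2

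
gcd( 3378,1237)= 1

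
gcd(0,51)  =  51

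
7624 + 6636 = 14260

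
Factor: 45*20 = 2^2*3^2*5^2  =  900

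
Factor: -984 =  - 2^3*3^1 *41^1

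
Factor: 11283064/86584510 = 106444/816835  =  2^2*5^(-1 )*13^1*23^1*89^1*163367^(  -  1 ) 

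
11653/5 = 2330 + 3/5 = 2330.60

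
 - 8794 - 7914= - 16708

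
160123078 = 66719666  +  93403412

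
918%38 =6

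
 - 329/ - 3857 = 47/551 = 0.09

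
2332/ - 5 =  - 2332/5 = - 466.40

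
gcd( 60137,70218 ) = 1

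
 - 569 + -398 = -967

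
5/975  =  1/195 = 0.01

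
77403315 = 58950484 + 18452831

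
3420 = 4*855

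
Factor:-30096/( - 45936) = 19/29 = 19^1*29^ ( - 1) 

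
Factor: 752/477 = 2^4*3^( - 2)*47^1*53^( - 1) 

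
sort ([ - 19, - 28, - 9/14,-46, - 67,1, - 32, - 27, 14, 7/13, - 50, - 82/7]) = [  -  67 , - 50, - 46 , - 32, - 28, - 27 , - 19, - 82/7, - 9/14, 7/13,1,14]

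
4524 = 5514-990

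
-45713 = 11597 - 57310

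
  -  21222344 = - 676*31394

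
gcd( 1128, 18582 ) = 6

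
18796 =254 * 74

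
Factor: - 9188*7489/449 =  - 68808932/449= - 2^2*449^( - 1 ) * 2297^1 * 7489^1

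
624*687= 428688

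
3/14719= 3/14719=0.00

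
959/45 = 959/45= 21.31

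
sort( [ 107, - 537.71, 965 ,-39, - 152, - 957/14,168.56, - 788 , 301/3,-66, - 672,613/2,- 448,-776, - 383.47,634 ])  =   [-788,-776, - 672,-537.71,-448, -383.47,-152,-957/14, - 66, - 39,301/3, 107, 168.56, 613/2, 634,965 ] 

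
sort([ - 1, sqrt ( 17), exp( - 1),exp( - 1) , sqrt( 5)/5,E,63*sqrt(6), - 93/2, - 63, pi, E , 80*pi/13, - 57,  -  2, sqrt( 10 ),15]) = [ - 63, - 57, - 93/2, - 2, - 1,  exp( - 1 ),exp( - 1 ), sqrt( 5) /5, E,E,pi, sqrt( 10), sqrt(17) , 15, 80*pi/13, 63*sqrt(6)]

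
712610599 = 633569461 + 79041138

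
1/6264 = 1/6264=0.00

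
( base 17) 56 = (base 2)1011011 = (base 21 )47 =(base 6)231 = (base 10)91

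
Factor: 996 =2^2*3^1*83^1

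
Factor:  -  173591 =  - 11^1*43^1*367^1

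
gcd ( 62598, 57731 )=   1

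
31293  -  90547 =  - 59254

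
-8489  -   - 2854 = -5635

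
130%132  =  130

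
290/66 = 145/33 = 4.39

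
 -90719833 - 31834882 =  - 122554715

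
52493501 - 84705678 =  - 32212177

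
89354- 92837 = -3483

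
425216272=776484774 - 351268502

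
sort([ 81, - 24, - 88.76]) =[ - 88.76 ,-24, 81 ] 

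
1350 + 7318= 8668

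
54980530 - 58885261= - 3904731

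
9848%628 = 428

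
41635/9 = 41635/9 = 4626.11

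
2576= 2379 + 197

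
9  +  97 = 106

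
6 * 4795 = 28770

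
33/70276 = 33/70276 = 0.00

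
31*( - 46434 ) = -1439454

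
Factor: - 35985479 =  - 3917^1 * 9187^1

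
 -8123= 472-8595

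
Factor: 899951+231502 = 1131453 = 3^2*125717^1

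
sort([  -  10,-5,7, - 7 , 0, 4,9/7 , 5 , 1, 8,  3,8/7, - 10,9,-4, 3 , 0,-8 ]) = [ - 10 , - 10,-8  , -7 ,  -  5, - 4, 0,  0,1,  8/7,  9/7, 3, 3,4 , 5,7 , 8,9]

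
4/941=4/941 = 0.00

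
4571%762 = 761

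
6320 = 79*80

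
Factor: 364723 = 103^1*3541^1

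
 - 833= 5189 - 6022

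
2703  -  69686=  - 66983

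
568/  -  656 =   -  71/82 = - 0.87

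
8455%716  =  579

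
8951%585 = 176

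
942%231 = 18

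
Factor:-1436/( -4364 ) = 359^1 * 1091^(- 1 ) = 359/1091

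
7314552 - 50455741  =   - 43141189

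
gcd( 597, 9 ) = 3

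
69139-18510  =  50629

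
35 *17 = 595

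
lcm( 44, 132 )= 132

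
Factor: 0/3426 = 0^1  =  0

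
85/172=85/172 =0.49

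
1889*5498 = 10385722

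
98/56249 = 98/56249 = 0.00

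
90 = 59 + 31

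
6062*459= 2782458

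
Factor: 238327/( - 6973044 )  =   - 2^( - 2)*3^( - 1)*13^(-1 ) * 61^1*3907^1* 44699^( -1 )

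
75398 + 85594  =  160992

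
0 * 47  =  0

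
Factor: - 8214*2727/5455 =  - 22399578/5455=- 2^1*3^4*5^ ( - 1)*37^2 *101^1*1091^ (-1 )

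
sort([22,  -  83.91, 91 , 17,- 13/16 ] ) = [ - 83.91, - 13/16,  17,  22, 91 ]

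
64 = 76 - 12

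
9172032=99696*92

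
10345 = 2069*5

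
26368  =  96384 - 70016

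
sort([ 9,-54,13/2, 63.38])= [  -  54,13/2, 9,63.38 ]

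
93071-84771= 8300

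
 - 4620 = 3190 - 7810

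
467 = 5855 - 5388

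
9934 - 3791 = 6143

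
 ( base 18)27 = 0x2b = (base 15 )2d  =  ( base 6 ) 111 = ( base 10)43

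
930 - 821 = 109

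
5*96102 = 480510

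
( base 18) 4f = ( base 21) 43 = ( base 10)87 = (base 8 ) 127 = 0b1010111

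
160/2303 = 160/2303 = 0.07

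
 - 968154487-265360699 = - 1233515186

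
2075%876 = 323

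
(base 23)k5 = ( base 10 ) 465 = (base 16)1D1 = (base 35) da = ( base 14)253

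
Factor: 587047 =29^1*31^1*653^1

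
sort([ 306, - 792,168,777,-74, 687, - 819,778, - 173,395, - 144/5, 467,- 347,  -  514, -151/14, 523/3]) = [-819, - 792,  -  514,-347, - 173, - 74,  -  144/5, - 151/14, 168, 523/3,  306,395,  467,687, 777, 778 ] 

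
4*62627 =250508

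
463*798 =369474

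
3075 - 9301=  - 6226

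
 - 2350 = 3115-5465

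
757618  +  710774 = 1468392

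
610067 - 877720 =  - 267653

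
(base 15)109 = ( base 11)1a3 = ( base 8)352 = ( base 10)234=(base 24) 9i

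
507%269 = 238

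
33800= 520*65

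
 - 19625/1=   -  19625 = - 19625.00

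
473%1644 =473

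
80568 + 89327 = 169895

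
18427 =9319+9108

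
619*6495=4020405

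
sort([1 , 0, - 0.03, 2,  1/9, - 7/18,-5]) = [-5,-7/18, -0.03,  0 , 1/9,1,  2]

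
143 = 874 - 731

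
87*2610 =227070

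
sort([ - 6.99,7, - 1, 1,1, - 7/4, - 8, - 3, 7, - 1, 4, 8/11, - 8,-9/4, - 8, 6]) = [ - 8, - 8, - 8, - 6.99, - 3, - 9/4, - 7/4, - 1, - 1, 8/11, 1, 1,4,6, 7, 7 ]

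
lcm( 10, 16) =80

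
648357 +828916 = 1477273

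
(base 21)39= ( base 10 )72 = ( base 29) 2E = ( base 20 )3c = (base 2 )1001000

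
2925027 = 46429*63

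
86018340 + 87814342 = 173832682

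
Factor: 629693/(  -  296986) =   -  2^( - 1) * 53^1 * 109^2*163^( - 1) * 911^(- 1)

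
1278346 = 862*1483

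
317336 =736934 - 419598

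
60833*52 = 3163316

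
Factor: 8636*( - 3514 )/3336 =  - 3^(-1 )* 7^1*17^1*127^1*139^( - 1)*251^1 = - 3793363/417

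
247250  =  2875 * 86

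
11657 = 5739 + 5918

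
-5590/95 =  - 59 + 3/19=- 58.84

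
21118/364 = 10559/182 = 58.02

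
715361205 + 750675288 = 1466036493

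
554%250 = 54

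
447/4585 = 447/4585 = 0.10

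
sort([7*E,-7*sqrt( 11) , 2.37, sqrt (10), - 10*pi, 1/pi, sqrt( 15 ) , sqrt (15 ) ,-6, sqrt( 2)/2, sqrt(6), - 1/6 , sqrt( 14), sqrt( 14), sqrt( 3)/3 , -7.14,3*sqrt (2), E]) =[ - 10* pi,-7*sqrt( 11), - 7.14, - 6,-1/6, 1/pi,sqrt(3)/3,sqrt (2)/2,2.37,sqrt(6 ) , E, sqrt( 10) , sqrt( 14),sqrt( 14 ), sqrt( 15 ), sqrt( 15),3*sqrt( 2), 7 * E]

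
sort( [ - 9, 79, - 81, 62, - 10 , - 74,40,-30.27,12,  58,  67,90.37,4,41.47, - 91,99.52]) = [ - 91, - 81, - 74,-30.27,-10 , - 9,4,12,40, 41.47,58, 62,67,79,90.37, 99.52]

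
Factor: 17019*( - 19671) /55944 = - 2^( - 3 ) * 7^ ( - 1)*31^1 * 37^( - 1 )*61^1*79^1*83^1 = - 12399287/2072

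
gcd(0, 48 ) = 48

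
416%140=136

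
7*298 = 2086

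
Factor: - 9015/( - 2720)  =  1803/544  =  2^( - 5)  *3^1 * 17^(  -  1)*601^1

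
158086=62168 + 95918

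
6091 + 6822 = 12913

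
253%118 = 17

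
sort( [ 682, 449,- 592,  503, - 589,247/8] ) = [ - 592, - 589, 247/8, 449,503, 682] 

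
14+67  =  81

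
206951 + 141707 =348658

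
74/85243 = 74/85243 = 0.00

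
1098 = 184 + 914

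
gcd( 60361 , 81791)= 1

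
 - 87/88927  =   - 87/88927=- 0.00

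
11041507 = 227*48641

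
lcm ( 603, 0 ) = 0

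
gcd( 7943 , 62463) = 47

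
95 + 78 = 173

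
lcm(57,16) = 912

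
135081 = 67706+67375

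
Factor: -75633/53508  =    -  2^(-2)*7^( - 3)*13^( - 1 )*17^1  *1483^1 = - 25211/17836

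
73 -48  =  25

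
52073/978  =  53 + 239/978 =53.24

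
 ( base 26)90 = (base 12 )176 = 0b11101010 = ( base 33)73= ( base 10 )234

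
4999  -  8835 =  - 3836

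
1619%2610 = 1619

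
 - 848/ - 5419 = 848/5419 =0.16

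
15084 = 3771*4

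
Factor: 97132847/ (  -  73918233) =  - 3^( - 2)*7^2*193^1*719^( - 1)*10271^1*11423^( - 1) 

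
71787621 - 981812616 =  - 910024995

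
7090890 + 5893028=12983918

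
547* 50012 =27356564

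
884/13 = 68 = 68.00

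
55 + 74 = 129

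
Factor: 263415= 3^1*5^1*17^1*1033^1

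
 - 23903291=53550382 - 77453673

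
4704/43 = 4704/43 = 109.40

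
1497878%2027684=1497878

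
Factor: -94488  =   - 2^3*3^1*31^1*127^1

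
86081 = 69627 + 16454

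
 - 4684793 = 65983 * ( - 71)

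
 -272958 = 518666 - 791624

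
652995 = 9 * 72555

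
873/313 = 2 + 247/313 = 2.79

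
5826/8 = 728  +  1/4 = 728.25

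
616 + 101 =717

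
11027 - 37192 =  - 26165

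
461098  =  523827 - 62729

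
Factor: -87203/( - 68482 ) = 899/706 = 2^( - 1 )*29^1*31^1 * 353^( - 1)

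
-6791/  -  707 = 9 + 428/707 = 9.61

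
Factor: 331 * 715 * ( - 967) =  - 228855055=- 5^1 * 11^1 * 13^1*331^1 * 967^1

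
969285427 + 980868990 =1950154417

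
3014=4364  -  1350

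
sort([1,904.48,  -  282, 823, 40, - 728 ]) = [ - 728, - 282,1, 40,823, 904.48] 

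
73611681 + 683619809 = 757231490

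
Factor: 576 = 2^6*3^2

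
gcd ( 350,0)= 350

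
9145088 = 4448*2056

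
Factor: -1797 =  - 3^1*599^1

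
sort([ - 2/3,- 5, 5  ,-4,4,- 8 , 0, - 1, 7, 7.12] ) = [ - 8, - 5, - 4, - 1, - 2/3, 0, 4, 5,7, 7.12 ]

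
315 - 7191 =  - 6876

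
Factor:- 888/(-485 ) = 2^3*3^1*5^( - 1)  *  37^1 * 97^( - 1)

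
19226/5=19226/5 = 3845.20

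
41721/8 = 5215 + 1/8= 5215.12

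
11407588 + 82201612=93609200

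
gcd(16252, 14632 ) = 4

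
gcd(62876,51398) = 2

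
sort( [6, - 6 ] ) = [-6 , 6]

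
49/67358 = 49/67358 = 0.00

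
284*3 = 852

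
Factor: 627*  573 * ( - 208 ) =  - 74728368 = - 2^4*3^2*11^1*13^1*19^1 * 191^1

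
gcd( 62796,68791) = 1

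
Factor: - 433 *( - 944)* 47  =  2^4*47^1*59^1*433^1 =19211344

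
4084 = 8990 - 4906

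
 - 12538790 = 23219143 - 35757933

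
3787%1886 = 15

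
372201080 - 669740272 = - 297539192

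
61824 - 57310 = 4514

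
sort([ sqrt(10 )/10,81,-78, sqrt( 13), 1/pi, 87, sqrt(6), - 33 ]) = [ - 78, - 33,  sqrt( 10)/10, 1/pi,sqrt(6 ), sqrt( 13),81, 87]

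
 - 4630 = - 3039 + -1591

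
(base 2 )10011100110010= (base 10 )10034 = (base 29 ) BR0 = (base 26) ELO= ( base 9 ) 14678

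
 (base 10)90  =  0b1011010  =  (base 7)156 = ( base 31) 2S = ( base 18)50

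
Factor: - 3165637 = - 53^1 * 59729^1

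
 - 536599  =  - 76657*7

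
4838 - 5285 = -447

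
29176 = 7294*4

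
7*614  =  4298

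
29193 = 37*789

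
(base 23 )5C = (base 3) 11201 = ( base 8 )177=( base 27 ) 4J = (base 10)127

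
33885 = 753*45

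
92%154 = 92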